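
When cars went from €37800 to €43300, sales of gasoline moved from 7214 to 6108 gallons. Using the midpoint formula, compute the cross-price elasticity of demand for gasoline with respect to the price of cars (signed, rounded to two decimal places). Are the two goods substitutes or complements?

-1.22; complements

%ΔQ_{gasoline} = (6108 − 7214)/avg = -1106/6661 = -0.166041…
%ΔP_{cars} = (43300 − 37800)/avg = 5500/40550 = 0.135635…
E_cross = (-1106/6661) / (5500/40550) = -1.2241…
E_cross < 0 ⇒ the goods are complements.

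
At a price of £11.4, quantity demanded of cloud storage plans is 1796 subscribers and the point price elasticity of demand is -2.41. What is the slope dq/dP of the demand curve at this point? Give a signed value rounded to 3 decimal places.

-379.681

Ed = (dq/dP)·(P/q) ⇒ dq/dP = Ed·q/P = (-2.41)·1796/11.4 = -379.68070…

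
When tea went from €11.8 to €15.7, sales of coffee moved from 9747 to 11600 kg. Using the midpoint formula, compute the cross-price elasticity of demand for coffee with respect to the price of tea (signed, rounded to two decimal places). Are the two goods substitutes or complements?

%ΔQ_{coffee} = (11600 − 9747)/avg = 1853/10673.5 = 0.173607…
%ΔP_{tea} = (15.7 − 11.8)/avg = 3.9/13.75 = 0.283636…
E_cross = (1853/10673.5) / (3.9/13.75) = 0.6120…
E_cross > 0 ⇒ the goods are substitutes.

0.61; substitutes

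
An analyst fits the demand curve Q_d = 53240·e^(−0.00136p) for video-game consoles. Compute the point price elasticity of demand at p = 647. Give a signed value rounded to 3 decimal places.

-0.880

dQ_d/dp = −0.00136·Q_d = -30.0353. At p = 647, Q_d = 22084.8.
Ed = (dQ_d/dp)·(p/Q_d) = (-30.0353) × (647/22084.8) = -0.87992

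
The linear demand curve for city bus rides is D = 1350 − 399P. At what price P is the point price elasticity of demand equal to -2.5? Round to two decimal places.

2.42

Ed = −399P/(1350 − 399P). Set this equal to -2.5:
399P = 2.5·(1350 − 399P) ⇒ 399P(1 + 2.5) = 2.5·1350
P = 2.5·1350 / (399·3.5) = 2.4167…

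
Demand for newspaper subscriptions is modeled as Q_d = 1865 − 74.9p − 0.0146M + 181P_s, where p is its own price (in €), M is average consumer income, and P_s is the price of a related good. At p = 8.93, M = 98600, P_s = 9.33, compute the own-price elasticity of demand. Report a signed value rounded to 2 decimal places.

-0.46

At the given values, Q_d = 1865 − 74.9(8.93) − 0.0146(98600) + 181(9.33) = 1445.313.
∂Q_d/∂p = −74.9.
E = (-74.9) × (8.93/1445.313) = -0.4627…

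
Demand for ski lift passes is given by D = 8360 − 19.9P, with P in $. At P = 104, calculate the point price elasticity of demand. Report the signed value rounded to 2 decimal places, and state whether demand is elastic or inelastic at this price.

-0.33; inelastic

dD/dP = −19.9. At P = 104, D = 8360 − 19.9(104) = 6290.4.
Ed = (dD/dP)·(P/D) = −19.9 × (104/6290.4) = -0.3290…
|Ed| = 0.33 < 1, so demand is inelastic.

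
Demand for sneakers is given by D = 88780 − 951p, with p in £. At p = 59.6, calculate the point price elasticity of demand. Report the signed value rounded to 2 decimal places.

-1.77

dD/dp = −951. At p = 59.6, D = 88780 − 951(59.6) = 32100.4.
Ed = (dD/dp)·(p/D) = −951 × (59.6/32100.4) = -1.7656…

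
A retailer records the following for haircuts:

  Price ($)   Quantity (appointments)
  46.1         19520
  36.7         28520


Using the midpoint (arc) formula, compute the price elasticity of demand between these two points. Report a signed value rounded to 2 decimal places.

%ΔQ = (28520 − 19520) / [(19520 + 28520)/2] = 9000/24020 = 0.374687…
%ΔP = (36.7 − 46.1) / [(46.1 + 36.7)/2] = -9.4/41.4 = -0.227053…
Arc Ed = %ΔQ / %ΔP = (9000/24020) / (-9.4/41.4) = -1.6502…

-1.65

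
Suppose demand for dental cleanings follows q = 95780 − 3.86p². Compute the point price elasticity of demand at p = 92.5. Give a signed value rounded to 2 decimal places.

dq/dp = −2·3.86·p = -714.1. At p = 92.5, q = 62752.875.
Ed = (dq/dp)·(p/q) = (-714.1) × (92.5/62752.875) = -1.0526…

-1.05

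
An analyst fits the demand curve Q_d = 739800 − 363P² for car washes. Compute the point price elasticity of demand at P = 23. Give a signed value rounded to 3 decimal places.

-0.701

dQ_d/dP = −2·363·P = -16698. At P = 23, Q_d = 547773.
Ed = (dQ_d/dP)·(P/Q_d) = (-16698) × (23/547773) = -0.70111…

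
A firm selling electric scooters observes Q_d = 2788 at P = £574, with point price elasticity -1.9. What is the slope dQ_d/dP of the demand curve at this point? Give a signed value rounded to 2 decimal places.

-9.23

Ed = (dQ_d/dP)·(P/Q_d) ⇒ dQ_d/dP = Ed·Q_d/P = (-1.9)·2788/574 = -9.2285…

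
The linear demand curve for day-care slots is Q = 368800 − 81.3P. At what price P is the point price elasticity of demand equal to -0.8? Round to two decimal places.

2016.13

Ed = −81.3P/(368800 − 81.3P). Set this equal to -0.8:
81.3P = 0.8·(368800 − 81.3P) ⇒ 81.3P(1 + 0.8) = 0.8·368800
P = 0.8·368800 / (81.3·1.8) = 2016.1268…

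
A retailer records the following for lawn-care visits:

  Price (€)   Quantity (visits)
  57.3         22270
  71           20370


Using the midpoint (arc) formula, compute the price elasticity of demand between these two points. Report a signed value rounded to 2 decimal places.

%ΔQ = (20370 − 22270) / [(22270 + 20370)/2] = -1900/21320 = -0.089118…
%ΔP = (71 − 57.3) / [(57.3 + 71)/2] = 13.7/64.15 = 0.213561…
Arc Ed = %ΔQ / %ΔP = (-1900/21320) / (13.7/64.15) = -0.4172…

-0.42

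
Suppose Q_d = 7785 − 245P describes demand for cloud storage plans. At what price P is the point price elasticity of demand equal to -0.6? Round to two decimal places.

11.92

Ed = −245P/(7785 − 245P). Set this equal to -0.6:
245P = 0.6·(7785 − 245P) ⇒ 245P(1 + 0.6) = 0.6·7785
P = 0.6·7785 / (245·1.6) = 11.9158…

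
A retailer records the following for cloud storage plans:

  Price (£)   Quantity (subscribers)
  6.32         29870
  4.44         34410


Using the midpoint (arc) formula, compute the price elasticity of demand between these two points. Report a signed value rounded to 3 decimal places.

%ΔQ = (34410 − 29870) / [(29870 + 34410)/2] = 4540/32140 = 0.141257…
%ΔP = (4.44 − 6.32) / [(6.32 + 4.44)/2] = -1.88/5.38 = -0.349442…
Arc Ed = %ΔQ / %ΔP = (4540/32140) / (-1.88/5.38) = -0.40423…

-0.404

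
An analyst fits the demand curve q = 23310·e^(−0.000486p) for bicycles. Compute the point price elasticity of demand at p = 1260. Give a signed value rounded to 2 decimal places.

-0.61

dq/dp = −0.000486·q = -6.14093. At p = 1260, q = 12635.7.
Ed = (dq/dp)·(p/q) = (-6.14093) × (1260/12635.7) = -0.6123…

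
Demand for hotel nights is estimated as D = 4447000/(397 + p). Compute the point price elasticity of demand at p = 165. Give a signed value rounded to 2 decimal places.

-0.29

dD/dp = −4447000/(397 + p)² = -14.0797. At p = 165, D = 7912.81.
Ed = (dD/dp)·(p/D) = (-14.0797) × (165/7912.81) = -0.2935…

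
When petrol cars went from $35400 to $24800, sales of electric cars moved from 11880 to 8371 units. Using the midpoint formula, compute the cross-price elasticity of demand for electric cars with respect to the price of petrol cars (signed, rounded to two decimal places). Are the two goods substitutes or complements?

0.98; substitutes

%ΔQ_{electric cars} = (8371 − 11880)/avg = -3509/10125.5 = -0.346550…
%ΔP_{petrol cars} = (24800 − 35400)/avg = -10600/30100 = -0.352159…
E_cross = (-3509/10125.5) / (-10600/30100) = 0.9840…
E_cross > 0 ⇒ the goods are substitutes.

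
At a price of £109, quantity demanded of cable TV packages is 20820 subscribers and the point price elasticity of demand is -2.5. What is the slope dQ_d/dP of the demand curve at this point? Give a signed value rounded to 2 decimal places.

Ed = (dQ_d/dP)·(P/Q_d) ⇒ dQ_d/dP = Ed·Q_d/P = (-2.5)·20820/109 = -477.5229…

-477.52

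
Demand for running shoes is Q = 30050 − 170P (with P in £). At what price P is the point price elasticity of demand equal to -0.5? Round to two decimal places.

Ed = −170P/(30050 − 170P). Set this equal to -0.5:
170P = 0.5·(30050 − 170P) ⇒ 170P(1 + 0.5) = 0.5·30050
P = 0.5·30050 / (170·1.5) = 58.9215…

58.92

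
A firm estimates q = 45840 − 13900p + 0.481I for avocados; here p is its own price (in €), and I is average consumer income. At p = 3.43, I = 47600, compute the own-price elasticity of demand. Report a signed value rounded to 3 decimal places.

At the given values, q = 45840 − 13900(3.43) + 0.481(47600) = 21058.6.
∂q/∂p = −13900.
E = (-13900) × (3.43/21058.6) = -2.26401…

-2.264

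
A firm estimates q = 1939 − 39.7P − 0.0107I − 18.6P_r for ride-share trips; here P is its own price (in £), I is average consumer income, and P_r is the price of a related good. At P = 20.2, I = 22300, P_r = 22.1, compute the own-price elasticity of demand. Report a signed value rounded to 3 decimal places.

At the given values, q = 1939 − 39.7(20.2) − 0.0107(22300) − 18.6(22.1) = 487.39.
∂q/∂P = −39.7.
E = (-39.7) × (20.2/487.39) = -1.64537…

-1.645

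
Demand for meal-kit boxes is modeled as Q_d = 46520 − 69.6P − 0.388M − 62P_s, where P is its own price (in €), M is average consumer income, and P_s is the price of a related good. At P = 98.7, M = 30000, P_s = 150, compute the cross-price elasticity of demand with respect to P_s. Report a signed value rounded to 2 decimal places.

-0.50

At the given values, Q_d = 46520 − 69.6(98.7) − 0.388(30000) − 62(150) = 18710.48.
∂Q_d/∂P_s = -62.
E = (-62) × (150/18710.48) = -0.4970…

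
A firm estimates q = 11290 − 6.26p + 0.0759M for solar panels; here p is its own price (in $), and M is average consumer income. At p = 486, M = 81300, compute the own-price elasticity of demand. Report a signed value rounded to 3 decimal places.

At the given values, q = 11290 − 6.26(486) + 0.0759(81300) = 14418.31.
∂q/∂p = −6.26.
E = (-6.26) × (486/14418.31) = -0.21100…

-0.211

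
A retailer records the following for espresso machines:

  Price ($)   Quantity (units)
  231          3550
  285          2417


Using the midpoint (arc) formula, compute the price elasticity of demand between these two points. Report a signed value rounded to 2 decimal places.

-1.81

%ΔQ = (2417 − 3550) / [(3550 + 2417)/2] = -1133/2983.5 = -0.379755…
%ΔP = (285 − 231) / [(231 + 285)/2] = 54/258 = 0.209302…
Arc Ed = %ΔQ / %ΔP = (-1133/2983.5) / (54/258) = -1.8143…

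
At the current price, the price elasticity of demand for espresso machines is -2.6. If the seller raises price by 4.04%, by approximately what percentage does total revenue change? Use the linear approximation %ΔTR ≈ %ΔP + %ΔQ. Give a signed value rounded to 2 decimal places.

%ΔQ ≈ Ed × %ΔP = (-2.6) × (+4.04%) = -10.5040%
%ΔTR ≈ %ΔP + %ΔQ = (+4.04%) + (-10.5040%) = -6.4640%

-6.46%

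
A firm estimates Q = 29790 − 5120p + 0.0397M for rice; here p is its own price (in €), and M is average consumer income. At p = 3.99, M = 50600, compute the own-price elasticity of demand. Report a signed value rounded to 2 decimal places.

-1.80

At the given values, Q = 29790 − 5120(3.99) + 0.0397(50600) = 11370.02.
∂Q/∂p = −5120.
E = (-5120) × (3.99/11370.02) = -1.7967…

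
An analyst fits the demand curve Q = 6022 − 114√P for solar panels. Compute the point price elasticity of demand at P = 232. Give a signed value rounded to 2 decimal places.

-0.20

dQ/dP = −114/(2√P) = -3.74223. At P = 232, Q = 4285.6.
Ed = (dQ/dP)·(P/Q) = (-3.74223) × (232/4285.6) = -0.2025…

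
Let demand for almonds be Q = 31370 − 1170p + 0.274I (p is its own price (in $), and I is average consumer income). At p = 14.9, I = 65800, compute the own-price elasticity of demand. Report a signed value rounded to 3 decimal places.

At the given values, Q = 31370 − 1170(14.9) + 0.274(65800) = 31966.2.
∂Q/∂p = −1170.
E = (-1170) × (14.9/31966.2) = -0.54535…

-0.545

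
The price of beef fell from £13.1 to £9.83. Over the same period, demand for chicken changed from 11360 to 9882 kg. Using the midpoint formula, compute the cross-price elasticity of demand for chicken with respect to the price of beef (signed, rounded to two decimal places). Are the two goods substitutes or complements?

%ΔQ_{chicken} = (9882 − 11360)/avg = -1478/10621 = -0.139158…
%ΔP_{beef} = (9.83 − 13.1)/avg = -3.27/11.465 = -0.285215…
E_cross = (-1478/10621) / (-3.27/11.465) = 0.4879…
E_cross > 0 ⇒ the goods are substitutes.

0.49; substitutes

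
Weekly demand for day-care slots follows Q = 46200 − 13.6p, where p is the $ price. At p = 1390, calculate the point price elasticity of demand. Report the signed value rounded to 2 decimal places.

dQ/dp = −13.6. At p = 1390, Q = 46200 − 13.6(1390) = 27296.
Ed = (dQ/dp)·(p/Q) = −13.6 × (1390/27296) = -0.6925…

-0.69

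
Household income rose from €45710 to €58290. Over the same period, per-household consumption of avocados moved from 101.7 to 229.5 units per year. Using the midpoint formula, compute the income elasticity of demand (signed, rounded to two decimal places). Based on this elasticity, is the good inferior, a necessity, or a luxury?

%ΔQ = (229.5 − 101.7)/[( 101.7 + 229.5)/2] = 127.8/165.6 = 0.771739…
%ΔIncome = (58290 − 45710)/[( 45710 + 58290)/2] = 12580/52000 = 0.241923…
E_income = (127.8/165.6) / (12580/52000) = 3.1900…
E_income > 1 ⇒ normal good, luxury.

3.19; luxury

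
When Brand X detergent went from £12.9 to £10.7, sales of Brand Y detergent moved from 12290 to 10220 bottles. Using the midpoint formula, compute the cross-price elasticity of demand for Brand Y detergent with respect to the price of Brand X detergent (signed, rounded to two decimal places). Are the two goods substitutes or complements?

0.99; substitutes

%ΔQ_{Brand Y detergent} = (10220 − 12290)/avg = -2070/11255 = -0.183918…
%ΔP_{Brand X detergent} = (10.7 − 12.9)/avg = -2.2/11.8 = -0.186440…
E_cross = (-2070/11255) / (-2.2/11.8) = 0.9864…
E_cross > 0 ⇒ the goods are substitutes.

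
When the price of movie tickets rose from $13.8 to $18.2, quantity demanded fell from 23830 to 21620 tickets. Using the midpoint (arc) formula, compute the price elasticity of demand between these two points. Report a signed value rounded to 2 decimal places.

%ΔQ = (21620 − 23830) / [(23830 + 21620)/2] = -2210/22725 = -0.097249…
%ΔP = (18.2 − 13.8) / [(13.8 + 18.2)/2] = 4.4/16 = 0.275
Arc Ed = %ΔQ / %ΔP = (-2210/22725) / (4.4/16) = -0.3536…

-0.35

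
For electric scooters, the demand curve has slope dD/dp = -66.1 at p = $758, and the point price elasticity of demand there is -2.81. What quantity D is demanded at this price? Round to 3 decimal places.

17830.534

Ed = (dD/dp)·(p/D) ⇒ D = (dD/dp)·p/Ed = (-66.1)·758/(-2.81) = 17830.53380…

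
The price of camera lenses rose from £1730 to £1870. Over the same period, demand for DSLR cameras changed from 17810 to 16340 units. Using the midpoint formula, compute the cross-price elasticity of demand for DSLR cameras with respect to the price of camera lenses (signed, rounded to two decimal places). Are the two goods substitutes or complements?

-1.11; complements

%ΔQ_{DSLR cameras} = (16340 − 17810)/avg = -1470/17075 = -0.086090…
%ΔP_{camera lenses} = (1870 − 1730)/avg = 140/1800 = 0.077777…
E_cross = (-1470/17075) / (140/1800) = -1.1068…
E_cross < 0 ⇒ the goods are complements.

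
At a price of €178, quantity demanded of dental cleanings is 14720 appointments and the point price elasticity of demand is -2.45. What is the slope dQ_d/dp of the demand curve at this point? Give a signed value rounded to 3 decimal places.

Ed = (dQ_d/dp)·(p/Q_d) ⇒ dQ_d/dp = Ed·Q_d/p = (-2.45)·14720/178 = -202.60674…

-202.607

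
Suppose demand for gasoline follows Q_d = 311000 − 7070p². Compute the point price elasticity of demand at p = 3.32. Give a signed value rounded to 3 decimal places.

-0.669

dQ_d/dp = −2·7070·p = -46944.8. At p = 3.32, Q_d = 233071.632.
Ed = (dQ_d/dp)·(p/Q_d) = (-46944.8) × (3.32/233071.632) = -0.66870…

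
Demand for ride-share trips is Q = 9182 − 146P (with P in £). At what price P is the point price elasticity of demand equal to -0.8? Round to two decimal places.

Ed = −146P/(9182 − 146P). Set this equal to -0.8:
146P = 0.8·(9182 − 146P) ⇒ 146P(1 + 0.8) = 0.8·9182
P = 0.8·9182 / (146·1.8) = 27.9512…

27.95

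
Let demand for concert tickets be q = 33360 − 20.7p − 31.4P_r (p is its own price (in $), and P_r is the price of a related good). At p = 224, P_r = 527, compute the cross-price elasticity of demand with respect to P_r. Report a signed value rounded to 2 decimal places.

-1.36

At the given values, q = 33360 − 20.7(224) − 31.4(527) = 12175.4.
∂q/∂P_r = -31.4.
E = (-31.4) × (527/12175.4) = -1.3591…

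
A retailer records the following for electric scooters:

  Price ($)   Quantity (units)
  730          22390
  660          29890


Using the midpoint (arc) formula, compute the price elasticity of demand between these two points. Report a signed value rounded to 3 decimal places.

-2.849

%ΔQ = (29890 − 22390) / [(22390 + 29890)/2] = 7500/26140 = 0.286916…
%ΔP = (660 − 730) / [(730 + 660)/2] = -70/695 = -0.100719…
Arc Ed = %ΔQ / %ΔP = (7500/26140) / (-70/695) = -2.84867…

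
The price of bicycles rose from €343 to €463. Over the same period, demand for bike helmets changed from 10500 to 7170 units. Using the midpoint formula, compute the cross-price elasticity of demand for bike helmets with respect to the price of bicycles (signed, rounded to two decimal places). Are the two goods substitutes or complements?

%ΔQ_{bike helmets} = (7170 − 10500)/avg = -3330/8835 = -0.376910…
%ΔP_{bicycles} = (463 − 343)/avg = 120/403 = 0.297766…
E_cross = (-3330/8835) / (120/403) = -1.2657…
E_cross < 0 ⇒ the goods are complements.

-1.27; complements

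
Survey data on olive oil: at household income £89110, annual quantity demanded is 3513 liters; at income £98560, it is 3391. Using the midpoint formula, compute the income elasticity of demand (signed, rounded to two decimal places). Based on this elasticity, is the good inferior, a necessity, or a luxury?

-0.35; inferior

%ΔQ = (3391 − 3513)/[( 3513 + 3391)/2] = -122/3452 = -0.035341…
%ΔIncome = (98560 − 89110)/[( 89110 + 98560)/2] = 9450/93835 = 0.100708…
E_income = (-122/3452) / (9450/93835) = -0.3509…
E_income < 0 ⇒ inferior good.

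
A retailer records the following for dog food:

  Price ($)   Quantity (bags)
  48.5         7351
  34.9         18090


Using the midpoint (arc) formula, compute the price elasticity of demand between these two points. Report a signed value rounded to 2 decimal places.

%ΔQ = (18090 − 7351) / [(7351 + 18090)/2] = 10739/12720.5 = 0.844227…
%ΔP = (34.9 − 48.5) / [(48.5 + 34.9)/2] = -13.6/41.7 = -0.326139…
Arc Ed = %ΔQ / %ΔP = (10739/12720.5) / (-13.6/41.7) = -2.5885…

-2.59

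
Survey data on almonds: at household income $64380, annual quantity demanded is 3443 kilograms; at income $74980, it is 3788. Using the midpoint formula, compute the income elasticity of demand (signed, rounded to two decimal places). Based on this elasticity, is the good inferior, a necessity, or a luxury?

0.63; necessity

%ΔQ = (3788 − 3443)/[( 3443 + 3788)/2] = 345/3615.5 = 0.095422…
%ΔIncome = (74980 − 64380)/[( 64380 + 74980)/2] = 10600/69680 = 0.152123…
E_income = (345/3615.5) / (10600/69680) = 0.6272…
0 < E_income < 1 ⇒ normal good, necessity.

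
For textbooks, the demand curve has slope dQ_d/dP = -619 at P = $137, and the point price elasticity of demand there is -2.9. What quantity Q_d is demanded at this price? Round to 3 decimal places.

29242.414

Ed = (dQ_d/dP)·(P/Q_d) ⇒ Q_d = (dQ_d/dP)·P/Ed = (-619)·137/(-2.9) = 29242.41379…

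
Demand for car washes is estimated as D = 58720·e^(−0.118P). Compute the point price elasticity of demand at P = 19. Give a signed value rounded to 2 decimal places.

-2.24

dD/dP = −0.118·D = -736.173. At P = 19, D = 6238.75.
Ed = (dD/dP)·(P/D) = (-736.173) × (19/6238.75) = -2.242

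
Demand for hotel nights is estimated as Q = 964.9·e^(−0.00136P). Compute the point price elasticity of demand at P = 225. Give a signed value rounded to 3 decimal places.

dQ/dP = −0.00136·Q = -0.966334. At P = 225, Q = 710.539.
Ed = (dQ/dP)·(P/Q) = (-0.966334) × (225/710.539) = -0.306

-0.306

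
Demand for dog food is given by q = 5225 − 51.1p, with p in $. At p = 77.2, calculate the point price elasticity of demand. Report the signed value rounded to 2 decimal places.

dq/dp = −51.1. At p = 77.2, q = 5225 − 51.1(77.2) = 1280.08.
Ed = (dq/dp)·(p/q) = −51.1 × (77.2/1280.08) = -3.0817…

-3.08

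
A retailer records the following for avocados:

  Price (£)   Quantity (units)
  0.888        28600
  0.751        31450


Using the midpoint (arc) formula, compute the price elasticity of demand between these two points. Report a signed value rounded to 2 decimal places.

-0.57

%ΔQ = (31450 − 28600) / [(28600 + 31450)/2] = 2850/30025 = 0.094920…
%ΔP = (0.751 − 0.888) / [(0.888 + 0.751)/2] = -0.137/0.8195 = -0.167175…
Arc Ed = %ΔQ / %ΔP = (2850/30025) / (-0.137/0.8195) = -0.5677…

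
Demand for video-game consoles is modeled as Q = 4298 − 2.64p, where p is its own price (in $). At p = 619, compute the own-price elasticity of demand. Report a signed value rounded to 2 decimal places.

-0.61

At the given values, Q = 4298 − 2.64(619) = 2663.84.
∂Q/∂p = −2.64.
E = (-2.64) × (619/2663.84) = -0.6134…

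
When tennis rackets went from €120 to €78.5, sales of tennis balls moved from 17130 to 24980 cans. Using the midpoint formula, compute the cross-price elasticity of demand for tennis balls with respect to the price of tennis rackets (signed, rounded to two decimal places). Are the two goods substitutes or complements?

%ΔQ_{tennis balls} = (24980 − 17130)/avg = 7850/21055 = 0.372833…
%ΔP_{tennis rackets} = (78.5 − 120)/avg = -41.5/99.25 = -0.418136…
E_cross = (7850/21055) / (-41.5/99.25) = -0.8916…
E_cross < 0 ⇒ the goods are complements.

-0.89; complements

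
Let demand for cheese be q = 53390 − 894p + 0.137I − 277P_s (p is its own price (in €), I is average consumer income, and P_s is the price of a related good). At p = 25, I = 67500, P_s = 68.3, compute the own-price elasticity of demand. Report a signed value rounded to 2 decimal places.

At the given values, q = 53390 − 894(25) + 0.137(67500) − 277(68.3) = 21368.4.
∂q/∂p = −894.
E = (-894) × (25/21368.4) = -1.0459…

-1.05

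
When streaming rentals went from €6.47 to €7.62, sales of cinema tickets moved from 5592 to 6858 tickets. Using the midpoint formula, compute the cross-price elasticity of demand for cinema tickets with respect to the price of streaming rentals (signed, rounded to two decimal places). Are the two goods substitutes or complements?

1.25; substitutes

%ΔQ_{cinema tickets} = (6858 − 5592)/avg = 1266/6225 = 0.203373…
%ΔP_{streaming rentals} = (7.62 − 6.47)/avg = 1.15/7.045 = 0.163236…
E_cross = (1266/6225) / (1.15/7.045) = 1.2458…
E_cross > 0 ⇒ the goods are substitutes.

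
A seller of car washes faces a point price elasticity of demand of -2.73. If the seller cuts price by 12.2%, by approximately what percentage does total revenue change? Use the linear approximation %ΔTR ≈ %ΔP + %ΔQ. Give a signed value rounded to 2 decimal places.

%ΔQ ≈ Ed × %ΔP = (-2.73) × (-12.2%) = +33.3060%
%ΔTR ≈ %ΔP + %ΔQ = (-12.2%) + (+33.3060%) = +21.1060%

+21.11%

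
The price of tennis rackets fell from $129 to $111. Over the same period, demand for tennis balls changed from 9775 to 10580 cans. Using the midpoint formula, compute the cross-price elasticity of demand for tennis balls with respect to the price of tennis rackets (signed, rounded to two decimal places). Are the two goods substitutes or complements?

%ΔQ_{tennis balls} = (10580 − 9775)/avg = 805/10177.5 = 0.079096…
%ΔP_{tennis rackets} = (111 − 129)/avg = -18/120 = -0.15
E_cross = (805/10177.5) / (-18/120) = -0.5273…
E_cross < 0 ⇒ the goods are complements.

-0.53; complements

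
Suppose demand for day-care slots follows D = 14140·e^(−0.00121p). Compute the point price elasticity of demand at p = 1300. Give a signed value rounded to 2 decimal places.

-1.57

dD/dp = −0.00121·D = -3.54887. At p = 1300, D = 2932.95.
Ed = (dD/dp)·(p/D) = (-3.54887) × (1300/2932.95) = -1.573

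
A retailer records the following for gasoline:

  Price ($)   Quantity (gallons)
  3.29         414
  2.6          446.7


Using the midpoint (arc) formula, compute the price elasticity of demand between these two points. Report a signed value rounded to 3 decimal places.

-0.324

%ΔQ = (446.7 − 414) / [(414 + 446.7)/2] = 32.7/430.35 = 0.075984…
%ΔP = (2.6 − 3.29) / [(3.29 + 2.6)/2] = -0.69/2.945 = -0.234295…
Arc Ed = %ΔQ / %ΔP = (32.7/430.35) / (-0.69/2.945) = -0.32431…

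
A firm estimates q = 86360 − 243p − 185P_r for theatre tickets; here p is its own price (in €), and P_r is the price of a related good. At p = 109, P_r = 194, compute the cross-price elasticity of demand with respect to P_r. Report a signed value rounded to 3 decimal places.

-1.496

At the given values, q = 86360 − 243(109) − 185(194) = 23983.
∂q/∂P_r = -185.
E = (-185) × (194/23983) = -1.49647…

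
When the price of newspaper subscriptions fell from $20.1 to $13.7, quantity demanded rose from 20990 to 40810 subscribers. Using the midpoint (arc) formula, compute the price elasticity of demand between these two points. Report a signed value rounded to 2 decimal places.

%ΔQ = (40810 − 20990) / [(20990 + 40810)/2] = 19820/30900 = 0.641423…
%ΔP = (13.7 − 20.1) / [(20.1 + 13.7)/2] = -6.4/16.9 = -0.378698…
Arc Ed = %ΔQ / %ΔP = (19820/30900) / (-6.4/16.9) = -1.6937…

-1.69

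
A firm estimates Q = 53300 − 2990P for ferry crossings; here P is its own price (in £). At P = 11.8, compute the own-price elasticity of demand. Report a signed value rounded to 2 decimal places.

-1.96

At the given values, Q = 53300 − 2990(11.8) = 18018.
∂Q/∂P = −2990.
E = (-2990) × (11.8/18018) = -1.9581…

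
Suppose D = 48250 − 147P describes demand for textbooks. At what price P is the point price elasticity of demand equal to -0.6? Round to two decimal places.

123.09

Ed = −147P/(48250 − 147P). Set this equal to -0.6:
147P = 0.6·(48250 − 147P) ⇒ 147P(1 + 0.6) = 0.6·48250
P = 0.6·48250 / (147·1.6) = 123.0867…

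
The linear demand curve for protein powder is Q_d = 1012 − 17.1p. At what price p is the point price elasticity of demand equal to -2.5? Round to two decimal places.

Ed = −17.1p/(1012 − 17.1p). Set this equal to -2.5:
17.1p = 2.5·(1012 − 17.1p) ⇒ 17.1p(1 + 2.5) = 2.5·1012
p = 2.5·1012 / (17.1·3.5) = 42.2723…

42.27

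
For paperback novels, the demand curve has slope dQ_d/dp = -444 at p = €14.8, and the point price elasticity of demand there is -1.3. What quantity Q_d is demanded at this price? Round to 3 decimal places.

5054.769

Ed = (dQ_d/dp)·(p/Q_d) ⇒ Q_d = (dQ_d/dp)·p/Ed = (-444)·14.8/(-1.3) = 5054.76923…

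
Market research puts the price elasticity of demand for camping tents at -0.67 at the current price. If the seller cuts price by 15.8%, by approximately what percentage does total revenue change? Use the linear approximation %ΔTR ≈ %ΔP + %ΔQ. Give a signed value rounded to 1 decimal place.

-5.2%

%ΔQ ≈ Ed × %ΔP = (-0.67) × (-15.8%) = +10.5860%
%ΔTR ≈ %ΔP + %ΔQ = (-15.8%) + (+10.5860%) = -5.2140%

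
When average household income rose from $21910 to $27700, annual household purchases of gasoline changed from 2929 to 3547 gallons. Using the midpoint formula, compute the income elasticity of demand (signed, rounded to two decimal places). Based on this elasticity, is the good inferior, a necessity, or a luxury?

0.82; necessity

%ΔQ = (3547 − 2929)/[( 2929 + 3547)/2] = 618/3238 = 0.190858…
%ΔIncome = (27700 − 21910)/[( 21910 + 27700)/2] = 5790/24805 = 0.233420…
E_income = (618/3238) / (5790/24805) = 0.8176…
0 < E_income < 1 ⇒ normal good, necessity.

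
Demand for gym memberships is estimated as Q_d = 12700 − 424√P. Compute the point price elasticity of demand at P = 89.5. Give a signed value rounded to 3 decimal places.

dQ_d/dP = −424/(2√P) = -22.4091. At P = 89.5, Q_d = 8688.77.
Ed = (dQ_d/dP)·(P/Q_d) = (-22.4091) × (89.5/8688.77) = -0.23082…

-0.231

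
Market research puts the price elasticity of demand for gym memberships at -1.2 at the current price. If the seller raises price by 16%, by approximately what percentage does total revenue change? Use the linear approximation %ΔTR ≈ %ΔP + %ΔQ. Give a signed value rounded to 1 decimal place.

-3.2%

%ΔQ ≈ Ed × %ΔP = (-1.2) × (+16%) = -19.2000%
%ΔTR ≈ %ΔP + %ΔQ = (+16%) + (-19.2000%) = -3.2000%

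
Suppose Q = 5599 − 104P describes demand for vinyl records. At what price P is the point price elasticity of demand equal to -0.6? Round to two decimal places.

20.19

Ed = −104P/(5599 − 104P). Set this equal to -0.6:
104P = 0.6·(5599 − 104P) ⇒ 104P(1 + 0.6) = 0.6·5599
P = 0.6·5599 / (104·1.6) = 20.1887…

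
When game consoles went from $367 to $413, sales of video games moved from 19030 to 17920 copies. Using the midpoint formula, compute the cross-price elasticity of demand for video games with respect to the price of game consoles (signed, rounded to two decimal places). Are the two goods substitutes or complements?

-0.51; complements

%ΔQ_{video games} = (17920 − 19030)/avg = -1110/18475 = -0.060081…
%ΔP_{game consoles} = (413 − 367)/avg = 46/390 = 0.117948…
E_cross = (-1110/18475) / (46/390) = -0.5093…
E_cross < 0 ⇒ the goods are complements.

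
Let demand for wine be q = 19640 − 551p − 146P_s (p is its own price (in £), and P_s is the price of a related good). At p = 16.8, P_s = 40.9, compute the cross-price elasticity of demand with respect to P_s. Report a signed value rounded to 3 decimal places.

-1.354

At the given values, q = 19640 − 551(16.8) − 146(40.9) = 4411.8.
∂q/∂P_s = -146.
E = (-146) × (40.9/4411.8) = -1.35350…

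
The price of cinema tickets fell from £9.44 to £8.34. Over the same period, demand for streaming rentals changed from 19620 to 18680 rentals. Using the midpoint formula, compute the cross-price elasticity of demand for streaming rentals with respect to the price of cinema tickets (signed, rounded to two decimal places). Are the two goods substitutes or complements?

%ΔQ_{streaming rentals} = (18680 − 19620)/avg = -940/19150 = -0.049086…
%ΔP_{cinema tickets} = (8.34 − 9.44)/avg = -1.1/8.89 = -0.123734…
E_cross = (-940/19150) / (-1.1/8.89) = 0.3967…
E_cross > 0 ⇒ the goods are substitutes.

0.40; substitutes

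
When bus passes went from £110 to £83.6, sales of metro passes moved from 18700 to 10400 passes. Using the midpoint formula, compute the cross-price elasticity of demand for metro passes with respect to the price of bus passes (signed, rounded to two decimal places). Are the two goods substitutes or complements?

%ΔQ_{metro passes} = (10400 − 18700)/avg = -8300/14550 = -0.570446…
%ΔP_{bus passes} = (83.6 − 110)/avg = -26.4/96.8 = -0.272727…
E_cross = (-8300/14550) / (-26.4/96.8) = 2.0916…
E_cross > 0 ⇒ the goods are substitutes.

2.09; substitutes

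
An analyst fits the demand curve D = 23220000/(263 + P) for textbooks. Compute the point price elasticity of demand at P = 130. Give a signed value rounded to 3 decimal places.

dD/dP = −23220000/(263 + P)² = -150.341. At P = 130, D = 59084.
Ed = (dD/dP)·(P/D) = (-150.341) × (130/59084) = -0.33078…

-0.331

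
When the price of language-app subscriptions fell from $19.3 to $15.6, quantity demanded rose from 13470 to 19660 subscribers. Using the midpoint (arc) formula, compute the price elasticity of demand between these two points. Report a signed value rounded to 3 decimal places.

-1.762

%ΔQ = (19660 − 13470) / [(13470 + 19660)/2] = 6190/16565 = 0.373679…
%ΔP = (15.6 − 19.3) / [(19.3 + 15.6)/2] = -3.7/17.45 = -0.212034…
Arc Ed = %ΔQ / %ΔP = (6190/16565) / (-3.7/17.45) = -1.76235…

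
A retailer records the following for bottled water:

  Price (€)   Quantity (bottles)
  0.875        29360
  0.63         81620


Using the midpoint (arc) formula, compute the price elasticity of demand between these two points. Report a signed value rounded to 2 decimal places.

%ΔQ = (81620 − 29360) / [(29360 + 81620)/2] = 52260/55490 = 0.941791…
%ΔP = (0.63 − 0.875) / [(0.875 + 0.63)/2] = -0.245/0.7525 = -0.325581…
Arc Ed = %ΔQ / %ΔP = (52260/55490) / (-0.245/0.7525) = -2.8926…

-2.89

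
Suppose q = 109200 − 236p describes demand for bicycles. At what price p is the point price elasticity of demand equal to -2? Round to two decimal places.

308.47

Ed = −236p/(109200 − 236p). Set this equal to -2:
236p = 2·(109200 − 236p) ⇒ 236p(1 + 2) = 2·109200
p = 2·109200 / (236·3) = 308.4745…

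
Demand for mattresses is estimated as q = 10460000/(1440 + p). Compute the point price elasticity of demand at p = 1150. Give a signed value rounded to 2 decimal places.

dq/dp = −10460000/(1440 + p)² = -1.55931. At p = 1150, q = 4038.61.
Ed = (dq/dp)·(p/q) = (-1.55931) × (1150/4038.61) = -0.4440…

-0.44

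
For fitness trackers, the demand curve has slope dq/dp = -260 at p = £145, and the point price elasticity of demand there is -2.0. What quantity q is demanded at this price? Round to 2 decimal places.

18850.00

Ed = (dq/dp)·(p/q) ⇒ q = (dq/dp)·p/Ed = (-260)·145/(-2.0) = 18850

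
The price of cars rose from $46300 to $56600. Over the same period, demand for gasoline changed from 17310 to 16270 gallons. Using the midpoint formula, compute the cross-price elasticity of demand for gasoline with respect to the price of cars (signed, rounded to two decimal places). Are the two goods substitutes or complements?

-0.31; complements

%ΔQ_{gasoline} = (16270 − 17310)/avg = -1040/16790 = -0.061941…
%ΔP_{cars} = (56600 − 46300)/avg = 10300/51450 = 0.200194…
E_cross = (-1040/16790) / (10300/51450) = -0.3094…
E_cross < 0 ⇒ the goods are complements.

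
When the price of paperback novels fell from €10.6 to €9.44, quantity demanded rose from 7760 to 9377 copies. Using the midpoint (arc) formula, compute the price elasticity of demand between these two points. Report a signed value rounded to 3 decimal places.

-1.630

%ΔQ = (9377 − 7760) / [(7760 + 9377)/2] = 1617/8568.5 = 0.188714…
%ΔP = (9.44 − 10.6) / [(10.6 + 9.44)/2] = -1.16/10.02 = -0.115768…
Arc Ed = %ΔQ / %ΔP = (1617/8568.5) / (-1.16/10.02) = -1.63010…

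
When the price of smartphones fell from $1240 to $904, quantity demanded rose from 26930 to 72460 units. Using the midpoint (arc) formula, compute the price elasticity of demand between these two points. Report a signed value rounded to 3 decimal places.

-2.923

%ΔQ = (72460 − 26930) / [(26930 + 72460)/2] = 45530/49695 = 0.916188…
%ΔP = (904 − 1240) / [(1240 + 904)/2] = -336/1072 = -0.313432…
Arc Ed = %ΔQ / %ΔP = (45530/49695) / (-336/1072) = -2.92307…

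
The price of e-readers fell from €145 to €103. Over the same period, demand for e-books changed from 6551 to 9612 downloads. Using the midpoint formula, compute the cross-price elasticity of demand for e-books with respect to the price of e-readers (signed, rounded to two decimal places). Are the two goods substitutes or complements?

-1.12; complements

%ΔQ_{e-books} = (9612 − 6551)/avg = 3061/8081.5 = 0.378766…
%ΔP_{e-readers} = (103 − 145)/avg = -42/124 = -0.338709…
E_cross = (3061/8081.5) / (-42/124) = -1.1182…
E_cross < 0 ⇒ the goods are complements.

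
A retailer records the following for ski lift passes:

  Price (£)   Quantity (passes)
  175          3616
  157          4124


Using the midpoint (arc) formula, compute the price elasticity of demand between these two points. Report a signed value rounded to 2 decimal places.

%ΔQ = (4124 − 3616) / [(3616 + 4124)/2] = 508/3870 = 0.131266…
%ΔP = (157 − 175) / [(175 + 157)/2] = -18/166 = -0.108433…
Arc Ed = %ΔQ / %ΔP = (508/3870) / (-18/166) = -1.2105…

-1.21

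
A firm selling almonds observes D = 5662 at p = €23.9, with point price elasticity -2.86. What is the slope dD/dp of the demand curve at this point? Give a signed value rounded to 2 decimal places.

-677.54

Ed = (dD/dp)·(p/D) ⇒ dD/dp = Ed·D/p = (-2.86)·5662/23.9 = -677.5447…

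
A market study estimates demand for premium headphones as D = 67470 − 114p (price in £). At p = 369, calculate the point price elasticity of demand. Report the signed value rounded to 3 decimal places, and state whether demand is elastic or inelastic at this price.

dD/dp = −114. At p = 369, D = 67470 − 114(369) = 25404.
Ed = (dD/dp)·(p/D) = −114 × (369/25404) = -1.65588…
|Ed| = 1.656 > 1, so demand is elastic.

-1.656; elastic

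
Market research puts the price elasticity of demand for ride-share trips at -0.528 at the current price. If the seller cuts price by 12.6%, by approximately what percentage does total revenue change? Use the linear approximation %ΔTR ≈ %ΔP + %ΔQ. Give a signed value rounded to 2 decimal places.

-5.95%

%ΔQ ≈ Ed × %ΔP = (-0.528) × (-12.6%) = +6.6528%
%ΔTR ≈ %ΔP + %ΔQ = (-12.6%) + (+6.6528%) = -5.9472%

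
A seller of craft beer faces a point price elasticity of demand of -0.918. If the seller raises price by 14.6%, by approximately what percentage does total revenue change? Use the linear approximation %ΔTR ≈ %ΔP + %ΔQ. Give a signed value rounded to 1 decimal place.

%ΔQ ≈ Ed × %ΔP = (-0.918) × (+14.6%) = -13.4028%
%ΔTR ≈ %ΔP + %ΔQ = (+14.6%) + (-13.4028%) = +1.1972%

+1.2%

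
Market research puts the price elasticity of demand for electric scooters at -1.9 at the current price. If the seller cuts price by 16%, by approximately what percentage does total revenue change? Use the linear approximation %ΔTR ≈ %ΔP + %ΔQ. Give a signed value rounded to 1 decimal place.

+14.4%

%ΔQ ≈ Ed × %ΔP = (-1.9) × (-16%) = +30.4000%
%ΔTR ≈ %ΔP + %ΔQ = (-16%) + (+30.4000%) = +14.4000%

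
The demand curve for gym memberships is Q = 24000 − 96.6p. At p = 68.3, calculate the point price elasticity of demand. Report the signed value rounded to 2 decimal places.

dQ/dp = −96.6. At p = 68.3, Q = 24000 − 96.6(68.3) = 17402.22.
Ed = (dQ/dp)·(p/Q) = −96.6 × (68.3/17402.22) = -0.3791…

-0.38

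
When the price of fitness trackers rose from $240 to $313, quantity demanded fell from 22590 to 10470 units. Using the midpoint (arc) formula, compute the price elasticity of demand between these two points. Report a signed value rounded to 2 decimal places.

%ΔQ = (10470 − 22590) / [(22590 + 10470)/2] = -12120/16530 = -0.733212…
%ΔP = (313 − 240) / [(240 + 313)/2] = 73/276.5 = 0.264014…
Arc Ed = %ΔQ / %ΔP = (-12120/16530) / (73/276.5) = -2.7771…

-2.78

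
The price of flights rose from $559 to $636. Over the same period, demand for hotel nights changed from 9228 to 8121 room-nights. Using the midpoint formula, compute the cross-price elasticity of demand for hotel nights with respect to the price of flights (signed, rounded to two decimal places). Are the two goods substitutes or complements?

%ΔQ_{hotel nights} = (8121 − 9228)/avg = -1107/8674.5 = -0.127615…
%ΔP_{flights} = (636 − 559)/avg = 77/597.5 = 0.128870…
E_cross = (-1107/8674.5) / (77/597.5) = -0.9902…
E_cross < 0 ⇒ the goods are complements.

-0.99; complements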